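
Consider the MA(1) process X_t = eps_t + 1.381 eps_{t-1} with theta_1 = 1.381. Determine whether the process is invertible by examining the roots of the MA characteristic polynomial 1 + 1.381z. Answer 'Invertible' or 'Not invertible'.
\text{Not invertible}

The MA(q) characteristic polynomial is P(z) = 1 + 1.381z.
Invertibility requires all roots to lie outside the unit circle, i.e. |z| > 1 for every root.
This is linear in z: 1 + (1.381) z = 0  =>  z = -1/(1.381) = -0.724113,  |z| = 0.724113.
Moduli of all roots: 0.7241.
All moduli strictly greater than 1? No.
Verdict: Not invertible.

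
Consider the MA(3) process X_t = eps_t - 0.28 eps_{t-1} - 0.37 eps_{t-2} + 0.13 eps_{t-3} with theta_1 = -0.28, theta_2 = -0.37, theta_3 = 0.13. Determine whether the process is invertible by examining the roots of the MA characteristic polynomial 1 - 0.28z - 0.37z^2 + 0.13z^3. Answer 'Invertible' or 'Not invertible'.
\text{Invertible}

The MA(q) characteristic polynomial is P(z) = 1 - 0.28z - 0.37z^2 + 0.13z^3.
Invertibility requires all roots to lie outside the unit circle, i.e. |z| > 1 for every root.
Degree 3: look for a simple real root z0 first, then factor out (1 - z/z0) and solve the remaining quadratic.
Testing z0 = 2: P(2) = 1 + (-0.28)(2) + (-0.37)(2)^2 + (0.13)(2)^3
  = 1 + (-0.56) + (-1.48) + (1.04) = 0.  So z_0 = 2 is a root, |z_0| = 2.
Divide out the factor (1 - 0.5 z) = (1 - z/z0) (since 1/z0 = 0.5):
  P(z) = (1 - 0.5 z)(1 + (0.22) z + (-0.26) z^2)
  [check: z-coef 0.22 - (0.5) = -0.28; z^2-coef -0.26 - (0.5)(0.22) = -0.37; z^3-coef -(0.5)(-0.26) = 0.13.]
Remaining roots from the quadratic factor 1 + (0.22) z + (-0.26) z^2:
  Set 1 + (0.22) z + (-0.26) z^2 = 0, i.e. a z^2 + b z + c = 0 with a = -0.26, b = 0.22, c = 1.
  Discriminant D = b^2 - 4ac = (0.22)^2 - 4*(-0.26)*1 = 0.0484 - (-1.04) = 1.0884.
  D >= 0, so the roots are real: z = (-b +/- sqrt(D)) / (2a) = (-0.22 +/- 1.043264) / (-0.52).
    z_1 = (-0.22 + 1.043264) / (-0.52) = -1.5832,   |z_1| = 1.5832.
    z_2 = (-0.22 - 1.043264) / (-0.52) = 2.4294,   |z_2| = 2.4294.
Moduli of all roots: 2.0000, 1.5832, 2.4294.
All moduli strictly greater than 1? Yes.
Verdict: Invertible.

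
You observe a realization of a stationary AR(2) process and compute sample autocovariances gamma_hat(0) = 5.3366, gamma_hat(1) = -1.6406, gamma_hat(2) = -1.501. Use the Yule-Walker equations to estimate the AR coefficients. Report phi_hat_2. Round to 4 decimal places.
\hat\phi_{2} = -0.4150

The Yule-Walker equations for an AR(p) process read, in matrix form,
  Gamma_p phi = r_p,   with   (Gamma_p)_{ij} = gamma(|i - j|),
                       (r_p)_i = gamma(i),   i,j = 1..p.
Substitute the sample gammas (Toeplitz matrix and right-hand side of size 2):
  Gamma_p = [[5.3366, -1.6406], [-1.6406, 5.3366]]
  r_p     = [-1.6406, -1.501]
Written out:
  5.3366 phi_1 - 1.6406 phi_2 = -1.6406
  -1.6406 phi_1 + 5.3366 phi_2 = -1.501
Solve by Cramer's rule:
  det = gamma(0)^2 - gamma(1)^2 = (5.3366)^2 - (-1.6406)^2 = 28.47929956 - 2.69156836 = 25.7877312
  phi_hat_1 = [gamma(1) gamma(0) - gamma(1) gamma(2)] / det = [(-1.6406)(5.3366) - (-1.6406)(-1.501)] / 25.7877312 = -11.21776656 / 25.7877312 = -0.435
  phi_hat_2 = [gamma(0) gamma(2) - gamma(1)^2] / det = [(5.3366)(-1.501) - (-1.6406)^2] / 25.7877312 = -10.70180496 / 25.7877312 = -0.415
So phi_hat = [-0.4350, -0.4150].
Therefore phi_hat_2 = -0.4150.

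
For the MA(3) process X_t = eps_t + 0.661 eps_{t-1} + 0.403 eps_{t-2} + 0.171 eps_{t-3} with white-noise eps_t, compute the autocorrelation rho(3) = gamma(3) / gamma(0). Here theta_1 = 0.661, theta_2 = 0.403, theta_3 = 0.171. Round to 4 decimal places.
\rho(3) = 0.1050

For an MA(q) process with theta_0 = 1, the autocovariance is
  gamma(k) = sigma^2 * sum_{i=0..q-k} theta_i * theta_{i+k},
and rho(k) = gamma(k) / gamma(0). Sigma^2 cancels.
  numerator   = (1)*(0.171) = 0.171.
  denominator = (1)^2 + (0.661)^2 + (0.403)^2 + (0.171)^2 = 1.628571.
  rho(3) = 0.171 / 1.628571 = 0.1050.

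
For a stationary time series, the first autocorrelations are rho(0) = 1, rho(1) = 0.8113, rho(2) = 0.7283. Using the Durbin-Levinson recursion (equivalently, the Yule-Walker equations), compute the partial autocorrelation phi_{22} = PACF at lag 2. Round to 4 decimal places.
\phi_{22} = 0.2051

The PACF at lag k is phi_{kk}, the last component of the solution
to the Yule-Walker system G_k phi = r_k where
  (G_k)_{ij} = rho(|i - j|), (r_k)_i = rho(i), i,j = 1..k.
Equivalently, Durbin-Levinson gives phi_{kk} iteratively:
  phi_{11} = rho(1)
  phi_{kk} = [rho(k) - sum_{j=1..k-1} phi_{k-1,j} rho(k-j)]
            / [1 - sum_{j=1..k-1} phi_{k-1,j} rho(j)],
  phi_{k,j} = phi_{k-1,j} - phi_{kk} phi_{k-1,k-j},  j = 1..k-1.
Step k = 1:
  phi_11 = rho(1) = 0.8113.
Step k = 2:
  phi_22 = [rho(2) - phi_11 rho(1)] / [1 - phi_11 rho(1)] = [0.7283 - (0.8113)(0.8113)] / [1 - (0.8113)(0.8113)]
         = 0.07009231 / 0.34179231 = 0.2051.
Therefore phi_{22} = 0.2051.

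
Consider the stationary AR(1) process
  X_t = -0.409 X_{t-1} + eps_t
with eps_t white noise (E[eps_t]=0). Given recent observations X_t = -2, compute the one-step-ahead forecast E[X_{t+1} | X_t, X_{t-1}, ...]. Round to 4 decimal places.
E[X_{t+1} \mid \mathcal F_t] = 0.8180

For an AR(p) model X_t = c + sum_i phi_i X_{t-i} + eps_t, the
one-step-ahead conditional mean is
  E[X_{t+1} | X_t, ...] = c + sum_i phi_i X_{t+1-i}.
Substitute known values:
  E[X_{t+1} | ...] = (-0.409) * (-2)
                   = 0.8180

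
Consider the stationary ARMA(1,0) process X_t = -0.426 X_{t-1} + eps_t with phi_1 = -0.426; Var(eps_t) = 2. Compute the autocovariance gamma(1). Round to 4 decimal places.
\gamma(1) = -1.0409

Multiply the model equation by X_{t-k} and take expectations. With theta_0 = psi_0 = 1 and psi_j the MA(infinity) weights, this gives
  gamma(k) - sum_i phi_i gamma(k-i) = c_k,
  c_k = sigma^2 * sum_{j=k..q} theta_j psi_{j-k}   (c_k = 0 for k > q),
using gamma(-m) = gamma(m).
Pure AR (q = 0): c_0 = sigma^2 = 2, c_k = 0 for k >= 1.
Equations for k = 0 and k = 1 (AR order 1):
  gamma(0) = phi_1 gamma(1) + c_0
  gamma(1) = phi_1 gamma(0) + c_1
Substituting the second into the first: gamma(0) (1 - phi_1^2) = c_0 + phi_1 c_1, so
  gamma(0) = c_0 / (1 - phi_1^2) = 2 / (1 - (-0.426)^2) = 2 / 0.818524 = 2.443423.
  gamma(1) = phi_1 gamma(0) = (-0.426)(2.443423) = -1.040898.
Therefore gamma(1) = -1.0409 (to 4 decimal places).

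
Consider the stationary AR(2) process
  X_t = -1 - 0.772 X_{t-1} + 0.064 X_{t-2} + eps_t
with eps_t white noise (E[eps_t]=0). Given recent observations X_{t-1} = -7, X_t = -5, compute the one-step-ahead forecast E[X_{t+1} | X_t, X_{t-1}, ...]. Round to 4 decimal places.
E[X_{t+1} \mid \mathcal F_t] = 2.4120

For an AR(p) model X_t = c + sum_i phi_i X_{t-i} + eps_t, the
one-step-ahead conditional mean is
  E[X_{t+1} | X_t, ...] = c + sum_i phi_i X_{t+1-i}.
Substitute known values:
  E[X_{t+1} | ...] = -1 + (-0.772) * (-5) + (0.064) * (-7)
                   = 2.4120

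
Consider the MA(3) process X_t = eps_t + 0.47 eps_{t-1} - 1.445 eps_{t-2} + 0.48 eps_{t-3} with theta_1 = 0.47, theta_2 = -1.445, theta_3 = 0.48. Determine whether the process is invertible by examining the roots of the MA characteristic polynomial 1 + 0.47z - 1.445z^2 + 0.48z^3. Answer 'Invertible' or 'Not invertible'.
\text{Not invertible}

The MA(q) characteristic polynomial is P(z) = 1 + 0.47z - 1.445z^2 + 0.48z^3.
Invertibility requires all roots to lie outside the unit circle, i.e. |z| > 1 for every root.
Degree 3: look for a simple real root z0 first, then factor out (1 - z/z0) and solve the remaining quadratic.
Testing z0 = 2: P(2) = 1 + (0.47)(2) + (-1.445)(2)^2 + (0.48)(2)^3
  = 1 + (0.94) + (-5.78) + (3.84) = 0.  So z_0 = 2 is a root, |z_0| = 2.
Divide out the factor (1 - 0.5 z) = (1 - z/z0) (since 1/z0 = 0.5):
  P(z) = (1 - 0.5 z)(1 + (0.97) z + (-0.96) z^2)
  [check: z-coef 0.97 - (0.5) = 0.47; z^2-coef -0.96 - (0.5)(0.97) = -1.445; z^3-coef -(0.5)(-0.96) = 0.48.]
Remaining roots from the quadratic factor 1 + (0.97) z + (-0.96) z^2:
  Set 1 + (0.97) z + (-0.96) z^2 = 0, i.e. a z^2 + b z + c = 0 with a = -0.96, b = 0.97, c = 1.
  Discriminant D = b^2 - 4ac = (0.97)^2 - 4*(-0.96)*1 = 0.9409 - (-3.84) = 4.7809.
  D >= 0, so the roots are real: z = (-b +/- sqrt(D)) / (2a) = (-0.97 +/- 2.186527) / (-1.92).
    z_1 = (-0.97 + 2.186527) / (-1.92) = -0.6336,   |z_1| = 0.6336.
    z_2 = (-0.97 - 2.186527) / (-1.92) = 1.644,   |z_2| = 1.644.
Moduli of all roots: 2.0000, 0.6336, 1.6440.
All moduli strictly greater than 1? No.
Verdict: Not invertible.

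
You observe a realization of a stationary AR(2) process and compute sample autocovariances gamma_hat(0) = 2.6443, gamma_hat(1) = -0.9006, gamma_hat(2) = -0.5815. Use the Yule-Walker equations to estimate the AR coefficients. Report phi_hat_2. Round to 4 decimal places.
\hat\phi_{2} = -0.3800

The Yule-Walker equations for an AR(p) process read, in matrix form,
  Gamma_p phi = r_p,   with   (Gamma_p)_{ij} = gamma(|i - j|),
                       (r_p)_i = gamma(i),   i,j = 1..p.
Substitute the sample gammas (Toeplitz matrix and right-hand side of size 2):
  Gamma_p = [[2.6443, -0.9006], [-0.9006, 2.6443]]
  r_p     = [-0.9006, -0.5815]
Written out:
  2.6443 phi_1 - 0.9006 phi_2 = -0.9006
  -0.9006 phi_1 + 2.6443 phi_2 = -0.5815
Solve by Cramer's rule:
  det = gamma(0)^2 - gamma(1)^2 = (2.6443)^2 - (-0.9006)^2 = 6.99232249 - 0.81108036 = 6.18124213
  phi_hat_1 = [gamma(1) gamma(0) - gamma(1) gamma(2)] / det = [(-0.9006)(2.6443) - (-0.9006)(-0.5815)] / 6.18124213 = -2.90515548 / 6.18124213 = -0.47
  phi_hat_2 = [gamma(0) gamma(2) - gamma(1)^2] / det = [(2.6443)(-0.5815) - (-0.9006)^2] / 6.18124213 = -2.34874081 / 6.18124213 = -0.38
So phi_hat = [-0.4700, -0.3800].
Therefore phi_hat_2 = -0.3800.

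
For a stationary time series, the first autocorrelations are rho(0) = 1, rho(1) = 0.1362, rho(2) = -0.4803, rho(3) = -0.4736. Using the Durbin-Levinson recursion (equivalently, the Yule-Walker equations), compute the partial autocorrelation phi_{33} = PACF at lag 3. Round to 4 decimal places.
\phi_{33} = -0.4200

The PACF at lag k is phi_{kk}, the last component of the solution
to the Yule-Walker system G_k phi = r_k where
  (G_k)_{ij} = rho(|i - j|), (r_k)_i = rho(i), i,j = 1..k.
Equivalently, Durbin-Levinson gives phi_{kk} iteratively:
  phi_{11} = rho(1)
  phi_{kk} = [rho(k) - sum_{j=1..k-1} phi_{k-1,j} rho(k-j)]
            / [1 - sum_{j=1..k-1} phi_{k-1,j} rho(j)],
  phi_{k,j} = phi_{k-1,j} - phi_{kk} phi_{k-1,k-j},  j = 1..k-1.
Step k = 1:
  phi_11 = rho(1) = 0.1362.
Step k = 2:
  phi_22 = [rho(2) - phi_11 rho(1)] / [1 - phi_11 rho(1)] = [-0.4803 - (0.1362)(0.1362)] / [1 - (0.1362)(0.1362)]
         = -0.49885044 / 0.98144956 = -0.508279.
  Update: phi_21 = phi_11 - phi_22 phi_11 = 0.1362 - (-0.508279)(0.1362) = 0.205428.
Step k = 3:
  phi_33 = [rho(3) - phi_21 rho(2) - phi_22 rho(1)] / [1 - phi_21 rho(1) - phi_22 rho(2)]
    numerator   = -0.4736 - (0.205428)(-0.4803) - (-0.508279)(0.1362) = -0.30570547
    denominator = 1 - (0.205428)(0.1362) - (-0.508279)(-0.4803) = 0.72789424
  phi_33 = -0.30570547 / 0.72789424 = -0.42.
Therefore phi_{33} = -0.4200.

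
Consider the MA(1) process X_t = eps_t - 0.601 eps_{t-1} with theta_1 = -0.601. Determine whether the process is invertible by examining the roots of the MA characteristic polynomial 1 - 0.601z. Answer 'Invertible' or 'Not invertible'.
\text{Invertible}

The MA(q) characteristic polynomial is P(z) = 1 - 0.601z.
Invertibility requires all roots to lie outside the unit circle, i.e. |z| > 1 for every root.
This is linear in z: 1 + (-0.601) z = 0  =>  z = -1/(-0.601) = 1.663894,  |z| = 1.663894.
Moduli of all roots: 1.6639.
All moduli strictly greater than 1? Yes.
Verdict: Invertible.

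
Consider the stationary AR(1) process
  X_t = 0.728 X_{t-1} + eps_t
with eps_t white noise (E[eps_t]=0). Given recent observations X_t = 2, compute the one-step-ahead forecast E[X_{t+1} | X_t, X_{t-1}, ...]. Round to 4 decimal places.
E[X_{t+1} \mid \mathcal F_t] = 1.4560

For an AR(p) model X_t = c + sum_i phi_i X_{t-i} + eps_t, the
one-step-ahead conditional mean is
  E[X_{t+1} | X_t, ...] = c + sum_i phi_i X_{t+1-i}.
Substitute known values:
  E[X_{t+1} | ...] = (0.728) * (2)
                   = 1.4560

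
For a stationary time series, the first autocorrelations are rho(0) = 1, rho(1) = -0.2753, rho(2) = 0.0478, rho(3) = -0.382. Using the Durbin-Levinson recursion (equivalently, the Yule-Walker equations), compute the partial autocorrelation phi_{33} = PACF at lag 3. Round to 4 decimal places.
\phi_{33} = -0.4081

The PACF at lag k is phi_{kk}, the last component of the solution
to the Yule-Walker system G_k phi = r_k where
  (G_k)_{ij} = rho(|i - j|), (r_k)_i = rho(i), i,j = 1..k.
Equivalently, Durbin-Levinson gives phi_{kk} iteratively:
  phi_{11} = rho(1)
  phi_{kk} = [rho(k) - sum_{j=1..k-1} phi_{k-1,j} rho(k-j)]
            / [1 - sum_{j=1..k-1} phi_{k-1,j} rho(j)],
  phi_{k,j} = phi_{k-1,j} - phi_{kk} phi_{k-1,k-j},  j = 1..k-1.
Step k = 1:
  phi_11 = rho(1) = -0.2753.
Step k = 2:
  phi_22 = [rho(2) - phi_11 rho(1)] / [1 - phi_11 rho(1)] = [0.0478 - (-0.2753)(-0.2753)] / [1 - (-0.2753)(-0.2753)]
         = -0.02799009 / 0.92420991 = -0.030285.
  Update: phi_21 = phi_11 - phi_22 phi_11 = -0.2753 - (-0.030285)(-0.2753) = -0.283638.
Step k = 3:
  phi_33 = [rho(3) - phi_21 rho(2) - phi_22 rho(1)] / [1 - phi_21 rho(1) - phi_22 rho(2)]
    numerator   = -0.382 - (-0.283638)(0.0478) - (-0.030285)(-0.2753) = -0.3767797
    denominator = 1 - (-0.283638)(-0.2753) - (-0.030285)(0.0478) = 0.92336222
  phi_33 = -0.3767797 / 0.92336222 = -0.4081.
Therefore phi_{33} = -0.4081.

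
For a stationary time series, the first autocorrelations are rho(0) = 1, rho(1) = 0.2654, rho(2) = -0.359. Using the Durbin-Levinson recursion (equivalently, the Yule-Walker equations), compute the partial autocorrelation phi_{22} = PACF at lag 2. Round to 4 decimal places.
\phi_{22} = -0.4620

The PACF at lag k is phi_{kk}, the last component of the solution
to the Yule-Walker system G_k phi = r_k where
  (G_k)_{ij} = rho(|i - j|), (r_k)_i = rho(i), i,j = 1..k.
Equivalently, Durbin-Levinson gives phi_{kk} iteratively:
  phi_{11} = rho(1)
  phi_{kk} = [rho(k) - sum_{j=1..k-1} phi_{k-1,j} rho(k-j)]
            / [1 - sum_{j=1..k-1} phi_{k-1,j} rho(j)],
  phi_{k,j} = phi_{k-1,j} - phi_{kk} phi_{k-1,k-j},  j = 1..k-1.
Step k = 1:
  phi_11 = rho(1) = 0.2654.
Step k = 2:
  phi_22 = [rho(2) - phi_11 rho(1)] / [1 - phi_11 rho(1)] = [-0.359 - (0.2654)(0.2654)] / [1 - (0.2654)(0.2654)]
         = -0.42943716 / 0.92956284 = -0.462.
Therefore phi_{22} = -0.4620.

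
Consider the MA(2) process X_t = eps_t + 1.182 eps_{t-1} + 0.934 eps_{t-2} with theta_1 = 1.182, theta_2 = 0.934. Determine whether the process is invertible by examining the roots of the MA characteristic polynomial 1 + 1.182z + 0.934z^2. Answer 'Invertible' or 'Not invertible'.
\text{Invertible}

The MA(q) characteristic polynomial is P(z) = 1 + 1.182z + 0.934z^2.
Invertibility requires all roots to lie outside the unit circle, i.e. |z| > 1 for every root.
Set 1 + (1.182) z + (0.934) z^2 = 0, i.e. a z^2 + b z + c = 0 with a = 0.934, b = 1.182, c = 1.
Discriminant D = b^2 - 4ac = (1.182)^2 - 4*(0.934)*1 = 1.397124 - (3.736) = -2.338876.
D < 0, so the roots are the complex-conjugate pair z = (-b +/- i sqrt(-D)) / (2a) = -0.6328 +/- 0.8187i.
For a conjugate pair |z|^2 = z * conj(z) = (product of roots) = c/a = 1/(0.934) = 1.070664, so |z| = sqrt(1.070664) = 1.0347 for both roots.
Moduli of all roots: 1.0347, 1.0347.
All moduli strictly greater than 1? Yes.
Verdict: Invertible.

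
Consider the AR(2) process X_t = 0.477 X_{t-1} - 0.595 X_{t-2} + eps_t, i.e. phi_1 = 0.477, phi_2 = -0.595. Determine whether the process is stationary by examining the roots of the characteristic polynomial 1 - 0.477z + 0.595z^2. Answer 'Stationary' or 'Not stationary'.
\text{Stationary}

The AR(p) characteristic polynomial is P(z) = 1 - 0.477z + 0.595z^2.
Stationarity requires all roots to lie outside the unit circle, i.e. |z| > 1 for every root.
Set 1 + (-0.477) z + (0.595) z^2 = 0, i.e. a z^2 + b z + c = 0 with a = 0.595, b = -0.477, c = 1.
Discriminant D = b^2 - 4ac = (-0.477)^2 - 4*(0.595)*1 = 0.227529 - (2.38) = -2.152471.
D < 0, so the roots are the complex-conjugate pair z = (-b +/- i sqrt(-D)) / (2a) = 0.4008 +/- 1.2329i.
For a conjugate pair |z|^2 = z * conj(z) = (product of roots) = c/a = 1/(0.595) = 1.680672, so |z| = sqrt(1.680672) = 1.2964 for both roots.
Moduli of all roots: 1.2964, 1.2964.
All moduli strictly greater than 1? Yes.
Verdict: Stationary.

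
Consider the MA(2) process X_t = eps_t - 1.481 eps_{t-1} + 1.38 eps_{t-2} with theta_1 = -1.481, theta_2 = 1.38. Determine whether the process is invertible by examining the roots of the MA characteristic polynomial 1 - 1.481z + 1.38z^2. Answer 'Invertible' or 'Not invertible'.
\text{Not invertible}

The MA(q) characteristic polynomial is P(z) = 1 - 1.481z + 1.38z^2.
Invertibility requires all roots to lie outside the unit circle, i.e. |z| > 1 for every root.
Set 1 + (-1.481) z + (1.38) z^2 = 0, i.e. a z^2 + b z + c = 0 with a = 1.38, b = -1.481, c = 1.
Discriminant D = b^2 - 4ac = (-1.481)^2 - 4*(1.38)*1 = 2.193361 - (5.52) = -3.326639.
D < 0, so the roots are the complex-conjugate pair z = (-b +/- i sqrt(-D)) / (2a) = 0.5366 +/- 0.6608i.
For a conjugate pair |z|^2 = z * conj(z) = (product of roots) = c/a = 1/(1.38) = 0.724638, so |z| = sqrt(0.724638) = 0.8513 for both roots.
Moduli of all roots: 0.8513, 0.8513.
All moduli strictly greater than 1? No.
Verdict: Not invertible.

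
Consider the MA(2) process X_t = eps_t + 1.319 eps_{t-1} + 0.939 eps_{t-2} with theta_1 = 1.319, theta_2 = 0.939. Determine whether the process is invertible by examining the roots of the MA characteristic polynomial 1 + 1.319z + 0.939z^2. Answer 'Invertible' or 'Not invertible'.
\text{Invertible}

The MA(q) characteristic polynomial is P(z) = 1 + 1.319z + 0.939z^2.
Invertibility requires all roots to lie outside the unit circle, i.e. |z| > 1 for every root.
Set 1 + (1.319) z + (0.939) z^2 = 0, i.e. a z^2 + b z + c = 0 with a = 0.939, b = 1.319, c = 1.
Discriminant D = b^2 - 4ac = (1.319)^2 - 4*(0.939)*1 = 1.739761 - (3.756) = -2.016239.
D < 0, so the roots are the complex-conjugate pair z = (-b +/- i sqrt(-D)) / (2a) = -0.7023 +/- 0.7561i.
For a conjugate pair |z|^2 = z * conj(z) = (product of roots) = c/a = 1/(0.939) = 1.064963, so |z| = sqrt(1.064963) = 1.032 for both roots.
Moduli of all roots: 1.0320, 1.0320.
All moduli strictly greater than 1? Yes.
Verdict: Invertible.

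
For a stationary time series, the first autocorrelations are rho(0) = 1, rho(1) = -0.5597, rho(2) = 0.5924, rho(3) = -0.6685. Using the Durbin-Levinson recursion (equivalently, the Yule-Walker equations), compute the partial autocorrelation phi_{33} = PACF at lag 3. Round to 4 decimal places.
\phi_{33} = -0.4260

The PACF at lag k is phi_{kk}, the last component of the solution
to the Yule-Walker system G_k phi = r_k where
  (G_k)_{ij} = rho(|i - j|), (r_k)_i = rho(i), i,j = 1..k.
Equivalently, Durbin-Levinson gives phi_{kk} iteratively:
  phi_{11} = rho(1)
  phi_{kk} = [rho(k) - sum_{j=1..k-1} phi_{k-1,j} rho(k-j)]
            / [1 - sum_{j=1..k-1} phi_{k-1,j} rho(j)],
  phi_{k,j} = phi_{k-1,j} - phi_{kk} phi_{k-1,k-j},  j = 1..k-1.
Step k = 1:
  phi_11 = rho(1) = -0.5597.
Step k = 2:
  phi_22 = [rho(2) - phi_11 rho(1)] / [1 - phi_11 rho(1)] = [0.5924 - (-0.5597)(-0.5597)] / [1 - (-0.5597)(-0.5597)]
         = 0.27913591 / 0.68673591 = 0.406468.
  Update: phi_21 = phi_11 - phi_22 phi_11 = -0.5597 - (0.406468)(-0.5597) = -0.3322.
Step k = 3:
  phi_33 = [rho(3) - phi_21 rho(2) - phi_22 rho(1)] / [1 - phi_21 rho(1) - phi_22 rho(2)]
    numerator   = -0.6685 - (-0.3322)(0.5924) - (0.406468)(-0.5597) = -0.24420475
    denominator = 1 - (-0.3322)(-0.5597) - (0.406468)(0.5924) = 0.5732762
  phi_33 = -0.24420475 / 0.5732762 = -0.426.
Therefore phi_{33} = -0.4260.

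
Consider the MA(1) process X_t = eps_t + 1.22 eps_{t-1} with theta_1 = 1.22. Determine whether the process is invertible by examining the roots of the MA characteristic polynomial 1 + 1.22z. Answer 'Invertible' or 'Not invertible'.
\text{Not invertible}

The MA(q) characteristic polynomial is P(z) = 1 + 1.22z.
Invertibility requires all roots to lie outside the unit circle, i.e. |z| > 1 for every root.
This is linear in z: 1 + (1.22) z = 0  =>  z = -1/(1.22) = -0.819672,  |z| = 0.819672.
Moduli of all roots: 0.8197.
All moduli strictly greater than 1? No.
Verdict: Not invertible.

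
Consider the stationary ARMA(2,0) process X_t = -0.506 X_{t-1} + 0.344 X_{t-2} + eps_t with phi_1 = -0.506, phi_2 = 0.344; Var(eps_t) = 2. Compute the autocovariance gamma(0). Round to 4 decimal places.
\gamma(0) = 5.6006

Multiply the model equation by X_{t-k} and take expectations. With theta_0 = psi_0 = 1 and psi_j the MA(infinity) weights, this gives
  gamma(k) - sum_i phi_i gamma(k-i) = c_k,
  c_k = sigma^2 * sum_{j=k..q} theta_j psi_{j-k}   (c_k = 0 for k > q),
using gamma(-m) = gamma(m).
Pure AR (q = 0): c_0 = sigma^2 = 2, c_k = 0 for k >= 1.
Equations for k = 0, 1, 2 (AR order 2, c_2 = 0):
  (E0) gamma(0) = phi_1 gamma(1) + phi_2 gamma(2) + c_0
  (E1) gamma(1) = phi_1 gamma(0) + phi_2 gamma(1) + c_1
  (E2) gamma(2) = phi_1 gamma(1) + phi_2 gamma(0)
From (E1): gamma(1) = A gamma(0) + B with
  A = phi_1 / (1 - phi_2) = -0.506 / 0.656 = -0.771341,   B = c_1 / (1 - phi_2) = 0 / 0.656 = 0.
Insert (E2) into (E0): gamma(0) (1 - phi_2^2) = phi_1 (1 + phi_2) gamma(1) + c_0.
  phi_1 (1 + phi_2) = (-0.506)(1.344) = -0.680064,   1 - phi_2^2 = 0.881664.
Replace gamma(1) by A gamma(0) + B and collect gamma(0):
  gamma(0) [0.881664 - (-0.680064)(-0.771341)] = c_0 = 2
  gamma(0) * 0.357102 = 2
  gamma(0) = 2 / 0.357102 = 5.600634.
Therefore gamma(0) = 5.6006 (to 4 decimal places).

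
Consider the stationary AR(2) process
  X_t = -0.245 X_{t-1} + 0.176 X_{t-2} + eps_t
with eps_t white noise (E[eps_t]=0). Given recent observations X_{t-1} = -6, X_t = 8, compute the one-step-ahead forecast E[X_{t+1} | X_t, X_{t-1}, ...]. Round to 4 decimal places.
E[X_{t+1} \mid \mathcal F_t] = -3.0160

For an AR(p) model X_t = c + sum_i phi_i X_{t-i} + eps_t, the
one-step-ahead conditional mean is
  E[X_{t+1} | X_t, ...] = c + sum_i phi_i X_{t+1-i}.
Substitute known values:
  E[X_{t+1} | ...] = (-0.245) * (8) + (0.176) * (-6)
                   = -3.0160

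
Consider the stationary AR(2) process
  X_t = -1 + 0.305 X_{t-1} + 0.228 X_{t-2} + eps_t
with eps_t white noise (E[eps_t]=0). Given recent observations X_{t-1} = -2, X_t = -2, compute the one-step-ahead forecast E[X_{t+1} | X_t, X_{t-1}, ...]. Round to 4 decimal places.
E[X_{t+1} \mid \mathcal F_t] = -2.0660

For an AR(p) model X_t = c + sum_i phi_i X_{t-i} + eps_t, the
one-step-ahead conditional mean is
  E[X_{t+1} | X_t, ...] = c + sum_i phi_i X_{t+1-i}.
Substitute known values:
  E[X_{t+1} | ...] = -1 + (0.305) * (-2) + (0.228) * (-2)
                   = -2.0660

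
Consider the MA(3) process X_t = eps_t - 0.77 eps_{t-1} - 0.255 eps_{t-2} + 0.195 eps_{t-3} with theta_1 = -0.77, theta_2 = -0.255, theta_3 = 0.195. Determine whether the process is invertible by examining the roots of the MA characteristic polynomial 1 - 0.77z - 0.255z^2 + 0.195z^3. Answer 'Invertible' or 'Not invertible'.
\text{Invertible}

The MA(q) characteristic polynomial is P(z) = 1 - 0.77z - 0.255z^2 + 0.195z^3.
Invertibility requires all roots to lie outside the unit circle, i.e. |z| > 1 for every root.
Degree 3: look for a simple real root z0 first, then factor out (1 - z/z0) and solve the remaining quadratic.
Testing z0 = 2: P(2) = 1 + (-0.77)(2) + (-0.255)(2)^2 + (0.195)(2)^3
  = 1 + (-1.54) + (-1.02) + (1.56) = 0.  So z_0 = 2 is a root, |z_0| = 2.
Divide out the factor (1 - 0.5 z) = (1 - z/z0) (since 1/z0 = 0.5):
  P(z) = (1 - 0.5 z)(1 + (-0.27) z + (-0.39) z^2)
  [check: z-coef -0.27 - (0.5) = -0.77; z^2-coef -0.39 - (0.5)(-0.27) = -0.255; z^3-coef -(0.5)(-0.39) = 0.195.]
Remaining roots from the quadratic factor 1 + (-0.27) z + (-0.39) z^2:
  Set 1 + (-0.27) z + (-0.39) z^2 = 0, i.e. a z^2 + b z + c = 0 with a = -0.39, b = -0.27, c = 1.
  Discriminant D = b^2 - 4ac = (-0.27)^2 - 4*(-0.39)*1 = 0.0729 - (-1.56) = 1.6329.
  D >= 0, so the roots are real: z = (-b +/- sqrt(D)) / (2a) = (0.27 +/- 1.27785) / (-0.78).
    z_1 = (0.27 + 1.27785) / (-0.78) = -1.9844,   |z_1| = 1.9844.
    z_2 = (0.27 - 1.27785) / (-0.78) = 1.2921,   |z_2| = 1.2921.
Moduli of all roots: 2.0000, 1.9844, 1.2921.
All moduli strictly greater than 1? Yes.
Verdict: Invertible.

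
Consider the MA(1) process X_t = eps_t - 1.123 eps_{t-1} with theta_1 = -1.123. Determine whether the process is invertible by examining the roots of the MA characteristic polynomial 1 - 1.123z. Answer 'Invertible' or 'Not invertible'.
\text{Not invertible}

The MA(q) characteristic polynomial is P(z) = 1 - 1.123z.
Invertibility requires all roots to lie outside the unit circle, i.e. |z| > 1 for every root.
This is linear in z: 1 + (-1.123) z = 0  =>  z = -1/(-1.123) = 0.890472,  |z| = 0.890472.
Moduli of all roots: 0.8905.
All moduli strictly greater than 1? No.
Verdict: Not invertible.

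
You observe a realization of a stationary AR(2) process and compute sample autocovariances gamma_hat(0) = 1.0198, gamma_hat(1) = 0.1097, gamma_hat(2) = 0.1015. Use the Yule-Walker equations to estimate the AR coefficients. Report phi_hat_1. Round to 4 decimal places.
\hat\phi_{1} = 0.0980

The Yule-Walker equations for an AR(p) process read, in matrix form,
  Gamma_p phi = r_p,   with   (Gamma_p)_{ij} = gamma(|i - j|),
                       (r_p)_i = gamma(i),   i,j = 1..p.
Substitute the sample gammas (Toeplitz matrix and right-hand side of size 2):
  Gamma_p = [[1.0198, 0.1097], [0.1097, 1.0198]]
  r_p     = [0.1097, 0.1015]
Written out:
  1.0198 phi_1 + 0.1097 phi_2 = 0.1097
  0.1097 phi_1 + 1.0198 phi_2 = 0.1015
Solve by Cramer's rule:
  det = gamma(0)^2 - gamma(1)^2 = (1.0198)^2 - (0.1097)^2 = 1.03999204 - 0.01203409 = 1.02795795
  phi_hat_1 = [gamma(1) gamma(0) - gamma(1) gamma(2)] / det = [(0.1097)(1.0198) - (0.1097)(0.1015)] / 1.02795795 = 0.10073751 / 1.02795795 = 0.098
  phi_hat_2 = [gamma(0) gamma(2) - gamma(1)^2] / det = [(1.0198)(0.1015) - (0.1097)^2] / 1.02795795 = 0.09147561 / 1.02795795 = 0.089
So phi_hat = [0.0980, 0.0890].
Therefore phi_hat_1 = 0.0980.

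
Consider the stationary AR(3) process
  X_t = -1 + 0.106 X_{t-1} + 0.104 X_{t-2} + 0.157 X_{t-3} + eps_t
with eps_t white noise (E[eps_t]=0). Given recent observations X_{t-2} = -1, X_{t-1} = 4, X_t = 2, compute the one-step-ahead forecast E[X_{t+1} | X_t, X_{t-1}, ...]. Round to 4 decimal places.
E[X_{t+1} \mid \mathcal F_t] = -0.5290

For an AR(p) model X_t = c + sum_i phi_i X_{t-i} + eps_t, the
one-step-ahead conditional mean is
  E[X_{t+1} | X_t, ...] = c + sum_i phi_i X_{t+1-i}.
Substitute known values:
  E[X_{t+1} | ...] = -1 + (0.106) * (2) + (0.104) * (4) + (0.157) * (-1)
                   = -0.5290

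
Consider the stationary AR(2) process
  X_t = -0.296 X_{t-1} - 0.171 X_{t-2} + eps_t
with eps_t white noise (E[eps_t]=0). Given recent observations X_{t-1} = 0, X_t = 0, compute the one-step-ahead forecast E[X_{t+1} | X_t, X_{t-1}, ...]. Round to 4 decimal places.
E[X_{t+1} \mid \mathcal F_t] = 0.0000

For an AR(p) model X_t = c + sum_i phi_i X_{t-i} + eps_t, the
one-step-ahead conditional mean is
  E[X_{t+1} | X_t, ...] = c + sum_i phi_i X_{t+1-i}.
Substitute known values:
  E[X_{t+1} | ...] = (-0.296) * (0) + (-0.171) * (0)
                   = 0.0000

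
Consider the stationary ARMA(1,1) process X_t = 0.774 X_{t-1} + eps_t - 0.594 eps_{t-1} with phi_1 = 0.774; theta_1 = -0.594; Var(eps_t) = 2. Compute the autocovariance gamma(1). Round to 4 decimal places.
\gamma(1) = 0.4851

Multiply the model equation by X_{t-k} and take expectations. With theta_0 = psi_0 = 1 and psi_j the MA(infinity) weights, this gives
  gamma(k) - sum_i phi_i gamma(k-i) = c_k,
  c_k = sigma^2 * sum_{j=k..q} theta_j psi_{j-k}   (c_k = 0 for k > q),
using gamma(-m) = gamma(m).
psi-weights needed (psi_j = theta_j + sum_i phi_i psi_{j-i}):
  psi_1 = theta_1 + phi_1 = -0.594 + (0.774) = 0.18
Right-hand sides:
  c_0 = sigma^2 (1 + theta_1 psi_1) = 2 * (1 + (-0.594)(0.18)) = 2 * 0.89308 = 1.78616
  c_1 = sigma^2 theta_1 = 2 * (-0.594) = -1.188
  c_2 = 0
Equations for k = 0 and k = 1 (AR order 1):
  gamma(0) = phi_1 gamma(1) + c_0
  gamma(1) = phi_1 gamma(0) + c_1
Substituting the second into the first: gamma(0) (1 - phi_1^2) = c_0 + phi_1 c_1, so
  gamma(0) = (c_0 + phi_1 c_1) / (1 - phi_1^2) = (1.78616 + (0.774)(-1.188)) / (1 - (0.774)^2) = 0.866648 / 0.400924 = 2.161627.
  gamma(1) = phi_1 gamma(0) + c_1 = (0.774)(2.161627) + (-1.188) = 0.485099.
Therefore gamma(1) = 0.4851 (to 4 decimal places).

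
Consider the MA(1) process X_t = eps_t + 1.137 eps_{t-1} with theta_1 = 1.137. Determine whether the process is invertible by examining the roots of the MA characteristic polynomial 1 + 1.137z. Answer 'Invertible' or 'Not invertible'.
\text{Not invertible}

The MA(q) characteristic polynomial is P(z) = 1 + 1.137z.
Invertibility requires all roots to lie outside the unit circle, i.e. |z| > 1 for every root.
This is linear in z: 1 + (1.137) z = 0  =>  z = -1/(1.137) = -0.879507,  |z| = 0.879507.
Moduli of all roots: 0.8795.
All moduli strictly greater than 1? No.
Verdict: Not invertible.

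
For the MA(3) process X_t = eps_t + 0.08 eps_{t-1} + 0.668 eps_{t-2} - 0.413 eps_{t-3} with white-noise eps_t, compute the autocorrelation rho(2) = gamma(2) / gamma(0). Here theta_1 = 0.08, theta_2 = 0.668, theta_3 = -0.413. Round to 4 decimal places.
\rho(2) = 0.3912

For an MA(q) process with theta_0 = 1, the autocovariance is
  gamma(k) = sigma^2 * sum_{i=0..q-k} theta_i * theta_{i+k},
and rho(k) = gamma(k) / gamma(0). Sigma^2 cancels.
  numerator   = (1)*(0.668) + (0.08)*(-0.413) = 0.63496.
  denominator = (1)^2 + (0.08)^2 + (0.668)^2 + (-0.413)^2 = 1.623193.
  rho(2) = 0.63496 / 1.623193 = 0.3912.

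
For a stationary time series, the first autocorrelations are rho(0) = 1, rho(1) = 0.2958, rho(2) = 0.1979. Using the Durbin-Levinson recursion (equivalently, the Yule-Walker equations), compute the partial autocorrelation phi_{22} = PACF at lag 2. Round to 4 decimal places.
\phi_{22} = 0.1210

The PACF at lag k is phi_{kk}, the last component of the solution
to the Yule-Walker system G_k phi = r_k where
  (G_k)_{ij} = rho(|i - j|), (r_k)_i = rho(i), i,j = 1..k.
Equivalently, Durbin-Levinson gives phi_{kk} iteratively:
  phi_{11} = rho(1)
  phi_{kk} = [rho(k) - sum_{j=1..k-1} phi_{k-1,j} rho(k-j)]
            / [1 - sum_{j=1..k-1} phi_{k-1,j} rho(j)],
  phi_{k,j} = phi_{k-1,j} - phi_{kk} phi_{k-1,k-j},  j = 1..k-1.
Step k = 1:
  phi_11 = rho(1) = 0.2958.
Step k = 2:
  phi_22 = [rho(2) - phi_11 rho(1)] / [1 - phi_11 rho(1)] = [0.1979 - (0.2958)(0.2958)] / [1 - (0.2958)(0.2958)]
         = 0.11040236 / 0.91250236 = 0.121.
Therefore phi_{22} = 0.1210.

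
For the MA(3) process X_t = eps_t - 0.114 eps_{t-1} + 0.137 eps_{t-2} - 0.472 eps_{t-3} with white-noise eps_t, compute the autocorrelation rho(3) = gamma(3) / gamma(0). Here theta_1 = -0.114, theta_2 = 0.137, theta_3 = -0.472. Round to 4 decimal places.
\rho(3) = -0.3762

For an MA(q) process with theta_0 = 1, the autocovariance is
  gamma(k) = sigma^2 * sum_{i=0..q-k} theta_i * theta_{i+k},
and rho(k) = gamma(k) / gamma(0). Sigma^2 cancels.
  numerator   = (1)*(-0.472) = -0.472.
  denominator = (1)^2 + (-0.114)^2 + (0.137)^2 + (-0.472)^2 = 1.254549.
  rho(3) = -0.472 / 1.254549 = -0.3762.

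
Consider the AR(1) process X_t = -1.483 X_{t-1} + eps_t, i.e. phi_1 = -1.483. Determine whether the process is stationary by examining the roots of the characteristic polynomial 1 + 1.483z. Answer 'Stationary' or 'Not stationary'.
\text{Not stationary}

The AR(p) characteristic polynomial is P(z) = 1 + 1.483z.
Stationarity requires all roots to lie outside the unit circle, i.e. |z| > 1 for every root.
This is linear in z: 1 + (1.483) z = 0  =>  z = -1/(1.483) = -0.674309,  |z| = 0.674309.
Moduli of all roots: 0.6743.
All moduli strictly greater than 1? No.
Verdict: Not stationary.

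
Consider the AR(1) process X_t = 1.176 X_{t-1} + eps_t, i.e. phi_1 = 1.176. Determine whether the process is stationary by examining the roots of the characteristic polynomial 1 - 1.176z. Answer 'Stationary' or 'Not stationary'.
\text{Not stationary}

The AR(p) characteristic polynomial is P(z) = 1 - 1.176z.
Stationarity requires all roots to lie outside the unit circle, i.e. |z| > 1 for every root.
This is linear in z: 1 + (-1.176) z = 0  =>  z = -1/(-1.176) = 0.85034,  |z| = 0.85034.
Moduli of all roots: 0.8503.
All moduli strictly greater than 1? No.
Verdict: Not stationary.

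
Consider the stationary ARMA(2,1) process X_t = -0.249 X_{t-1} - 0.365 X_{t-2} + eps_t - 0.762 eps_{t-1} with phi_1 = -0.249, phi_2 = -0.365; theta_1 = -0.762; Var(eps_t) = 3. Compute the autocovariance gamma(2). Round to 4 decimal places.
\gamma(2) = -1.7096

Multiply the model equation by X_{t-k} and take expectations. With theta_0 = psi_0 = 1 and psi_j the MA(infinity) weights, this gives
  gamma(k) - sum_i phi_i gamma(k-i) = c_k,
  c_k = sigma^2 * sum_{j=k..q} theta_j psi_{j-k}   (c_k = 0 for k > q),
using gamma(-m) = gamma(m).
psi-weights needed (psi_j = theta_j + sum_i phi_i psi_{j-i}):
  psi_1 = theta_1 + phi_1 = -0.762 + (-0.249) = -1.011
Right-hand sides:
  c_0 = sigma^2 (1 + theta_1 psi_1) = 3 * (1 + (-0.762)(-1.011)) = 3 * 1.770382 = 5.311146
  c_1 = sigma^2 theta_1 = 3 * (-0.762) = -2.286
  c_2 = 0
Equations for k = 0, 1, 2 (AR order 2, c_2 = 0):
  (E0) gamma(0) = phi_1 gamma(1) + phi_2 gamma(2) + c_0
  (E1) gamma(1) = phi_1 gamma(0) + phi_2 gamma(1) + c_1
  (E2) gamma(2) = phi_1 gamma(1) + phi_2 gamma(0)
From (E1): gamma(1) = A gamma(0) + B with
  A = phi_1 / (1 - phi_2) = -0.249 / 1.365 = -0.182418,   B = c_1 / (1 - phi_2) = -2.286 / 1.365 = -1.674725.
Insert (E2) into (E0): gamma(0) (1 - phi_2^2) = phi_1 (1 + phi_2) gamma(1) + c_0.
  phi_1 (1 + phi_2) = (-0.249)(0.635) = -0.158115,   1 - phi_2^2 = 0.866775.
Replace gamma(1) by A gamma(0) + B and collect gamma(0):
  gamma(0) [0.866775 - (-0.158115)(-0.182418)] = (-0.158115)(-1.674725) + 5.311146
  gamma(0) * 0.837932 = 5.575945
  gamma(0) = 5.575945 / 0.837932 = 6.654412.
  gamma(1) = A gamma(0) + B = (-0.182418)(6.654412) + (-1.674725) = -2.888607.
  gamma(2) = phi_1 gamma(1) + phi_2 gamma(0) = (-0.249)(-2.888607) + (-0.365)(6.654412) = -1.709597.
Therefore gamma(2) = -1.7096 (to 4 decimal places).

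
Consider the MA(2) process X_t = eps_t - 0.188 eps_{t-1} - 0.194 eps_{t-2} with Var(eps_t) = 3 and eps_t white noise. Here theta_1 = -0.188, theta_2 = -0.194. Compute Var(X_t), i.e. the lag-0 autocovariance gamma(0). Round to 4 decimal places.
\gamma(0) = 3.2189

For an MA(q) process X_t = eps_t + sum_i theta_i eps_{t-i} with
Var(eps_t) = sigma^2, the variance is
  gamma(0) = sigma^2 * (1 + sum_i theta_i^2).
  sum_i theta_i^2 = (-0.188)^2 + (-0.194)^2 = 0.035344 + 0.037636 = 0.07298.
  gamma(0) = 3 * (1 + 0.07298) = 3 * 1.07298 = 3.21894, which rounds to 3.2189.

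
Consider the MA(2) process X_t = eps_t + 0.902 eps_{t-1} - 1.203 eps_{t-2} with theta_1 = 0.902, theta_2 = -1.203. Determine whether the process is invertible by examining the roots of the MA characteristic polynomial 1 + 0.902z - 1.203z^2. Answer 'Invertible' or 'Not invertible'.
\text{Not invertible}

The MA(q) characteristic polynomial is P(z) = 1 + 0.902z - 1.203z^2.
Invertibility requires all roots to lie outside the unit circle, i.e. |z| > 1 for every root.
Set 1 + (0.902) z + (-1.203) z^2 = 0, i.e. a z^2 + b z + c = 0 with a = -1.203, b = 0.902, c = 1.
Discriminant D = b^2 - 4ac = (0.902)^2 - 4*(-1.203)*1 = 0.813604 - (-4.812) = 5.625604.
D >= 0, so the roots are real: z = (-b +/- sqrt(D)) / (2a) = (-0.902 +/- 2.371836) / (-2.406).
  z_1 = (-0.902 + 2.371836) / (-2.406) = -0.6109,   |z_1| = 0.6109.
  z_2 = (-0.902 - 2.371836) / (-2.406) = 1.3607,   |z_2| = 1.3607.
Moduli of all roots: 0.6109, 1.3607.
All moduli strictly greater than 1? No.
Verdict: Not invertible.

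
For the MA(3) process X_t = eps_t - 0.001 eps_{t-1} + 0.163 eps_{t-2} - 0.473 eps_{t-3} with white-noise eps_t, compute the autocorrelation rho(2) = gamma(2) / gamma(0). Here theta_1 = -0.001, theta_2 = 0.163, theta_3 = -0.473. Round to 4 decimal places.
\rho(2) = 0.1307

For an MA(q) process with theta_0 = 1, the autocovariance is
  gamma(k) = sigma^2 * sum_{i=0..q-k} theta_i * theta_{i+k},
and rho(k) = gamma(k) / gamma(0). Sigma^2 cancels.
  numerator   = (1)*(0.163) + (-0.001)*(-0.473) = 0.163473.
  denominator = (1)^2 + (-0.001)^2 + (0.163)^2 + (-0.473)^2 = 1.250299.
  rho(2) = 0.163473 / 1.250299 = 0.1307.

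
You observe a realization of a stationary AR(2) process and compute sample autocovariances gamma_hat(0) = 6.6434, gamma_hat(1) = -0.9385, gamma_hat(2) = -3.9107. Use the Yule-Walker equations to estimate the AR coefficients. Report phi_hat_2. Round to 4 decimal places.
\hat\phi_{2} = -0.6210

The Yule-Walker equations for an AR(p) process read, in matrix form,
  Gamma_p phi = r_p,   with   (Gamma_p)_{ij} = gamma(|i - j|),
                       (r_p)_i = gamma(i),   i,j = 1..p.
Substitute the sample gammas (Toeplitz matrix and right-hand side of size 2):
  Gamma_p = [[6.6434, -0.9385], [-0.9385, 6.6434]]
  r_p     = [-0.9385, -3.9107]
Written out:
  6.6434 phi_1 - 0.9385 phi_2 = -0.9385
  -0.9385 phi_1 + 6.6434 phi_2 = -3.9107
Solve by Cramer's rule:
  det = gamma(0)^2 - gamma(1)^2 = (6.6434)^2 - (-0.9385)^2 = 44.13476356 - 0.88078225 = 43.25398131
  phi_hat_1 = [gamma(1) gamma(0) - gamma(1) gamma(2)] / det = [(-0.9385)(6.6434) - (-0.9385)(-3.9107)] / 43.25398131 = -9.90502285 / 43.25398131 = -0.229
  phi_hat_2 = [gamma(0) gamma(2) - gamma(1)^2] / det = [(6.6434)(-3.9107) - (-0.9385)^2] / 43.25398131 = -26.86112663 / 43.25398131 = -0.621
So phi_hat = [-0.2290, -0.6210].
Therefore phi_hat_2 = -0.6210.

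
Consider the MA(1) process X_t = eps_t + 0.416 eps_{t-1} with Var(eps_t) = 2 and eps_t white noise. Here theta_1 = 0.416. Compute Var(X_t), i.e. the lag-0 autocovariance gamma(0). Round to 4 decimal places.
\gamma(0) = 2.3461

For an MA(q) process X_t = eps_t + sum_i theta_i eps_{t-i} with
Var(eps_t) = sigma^2, the variance is
  gamma(0) = sigma^2 * (1 + sum_i theta_i^2).
  sum_i theta_i^2 = (0.416)^2 = 0.173056.
  gamma(0) = 2 * (1 + 0.173056) = 2 * 1.173056 = 2.346112, which rounds to 2.3461.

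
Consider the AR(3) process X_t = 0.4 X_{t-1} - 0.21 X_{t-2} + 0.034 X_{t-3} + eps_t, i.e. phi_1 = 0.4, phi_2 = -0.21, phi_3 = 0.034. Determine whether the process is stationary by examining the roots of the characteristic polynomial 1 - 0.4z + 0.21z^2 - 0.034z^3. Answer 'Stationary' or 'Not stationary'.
\text{Stationary}

The AR(p) characteristic polynomial is P(z) = 1 - 0.4z + 0.21z^2 - 0.034z^3.
Stationarity requires all roots to lie outside the unit circle, i.e. |z| > 1 for every root.
Degree 3: look for a simple real root z0 first, then factor out (1 - z/z0) and solve the remaining quadratic.
Testing z0 = 5: P(5) = 1 + (-0.4)(5) + (0.21)(5)^2 + (-0.034)(5)^3
  = 1 + (-2) + (5.25) + (-4.25) = 0.  So z_0 = 5 is a root, |z_0| = 5.
Divide out the factor (1 - 0.2 z) = (1 - z/z0) (since 1/z0 = 0.2):
  P(z) = (1 - 0.2 z)(1 + (-0.2) z + (0.17) z^2)
  [check: z-coef -0.2 - (0.2) = -0.4; z^2-coef 0.17 - (0.2)(-0.2) = 0.21; z^3-coef -(0.2)(0.17) = -0.034.]
Remaining roots from the quadratic factor 1 + (-0.2) z + (0.17) z^2:
  Set 1 + (-0.2) z + (0.17) z^2 = 0, i.e. a z^2 + b z + c = 0 with a = 0.17, b = -0.2, c = 1.
  Discriminant D = b^2 - 4ac = (-0.2)^2 - 4*(0.17)*1 = 0.04 - (0.68) = -0.64.
  D < 0, so the roots are the complex-conjugate pair z = (-b +/- i sqrt(-D)) / (2a) = 0.5882 +/- 2.3529i.
  For a conjugate pair |z|^2 = z * conj(z) = (product of roots) = c/a = 1/(0.17) = 5.882353, so |z| = sqrt(5.882353) = 2.4254 for both roots.
Moduli of all roots: 5.0000, 2.4254, 2.4254.
All moduli strictly greater than 1? Yes.
Verdict: Stationary.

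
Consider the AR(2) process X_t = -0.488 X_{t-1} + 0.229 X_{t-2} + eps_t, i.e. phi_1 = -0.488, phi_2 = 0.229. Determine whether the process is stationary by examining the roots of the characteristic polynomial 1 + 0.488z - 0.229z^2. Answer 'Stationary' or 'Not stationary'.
\text{Stationary}

The AR(p) characteristic polynomial is P(z) = 1 + 0.488z - 0.229z^2.
Stationarity requires all roots to lie outside the unit circle, i.e. |z| > 1 for every root.
Set 1 + (0.488) z + (-0.229) z^2 = 0, i.e. a z^2 + b z + c = 0 with a = -0.229, b = 0.488, c = 1.
Discriminant D = b^2 - 4ac = (0.488)^2 - 4*(-0.229)*1 = 0.238144 - (-0.916) = 1.154144.
D >= 0, so the roots are real: z = (-b +/- sqrt(D)) / (2a) = (-0.488 +/- 1.074311) / (-0.458).
  z_1 = (-0.488 + 1.074311) / (-0.458) = -1.2802,   |z_1| = 1.2802.
  z_2 = (-0.488 - 1.074311) / (-0.458) = 3.4112,   |z_2| = 3.4112.
Moduli of all roots: 1.2802, 3.4112.
All moduli strictly greater than 1? Yes.
Verdict: Stationary.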